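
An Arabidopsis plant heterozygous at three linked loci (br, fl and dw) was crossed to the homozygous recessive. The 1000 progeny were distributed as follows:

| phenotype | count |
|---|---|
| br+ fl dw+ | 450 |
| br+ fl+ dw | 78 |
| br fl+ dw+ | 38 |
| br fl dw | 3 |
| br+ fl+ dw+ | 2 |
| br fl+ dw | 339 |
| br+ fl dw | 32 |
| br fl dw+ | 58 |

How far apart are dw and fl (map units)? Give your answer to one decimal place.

7.5 map units

The two most frequent reciprocal classes, br fl+ dw and br+ fl dw+, are the parental types, so the F1 was br fl+ dw / br+ fl dw+.
The two rarest classes, br fl dw and br+ fl+ dw+, are the double crossovers. Comparing them with the parentals, only the fl allele has switched, so fl is the middle locus and the order is dw – fl – br.
Crossovers in the dw–fl interval produce the single-crossover classes br fl+ dw+ and br+ fl dw (38 + 32 = 70) plus the double crossovers (5).
RF(dw–fl) = (70 + 5) / 1000 = 75/1000 = 0.0750 → 7.5 map units.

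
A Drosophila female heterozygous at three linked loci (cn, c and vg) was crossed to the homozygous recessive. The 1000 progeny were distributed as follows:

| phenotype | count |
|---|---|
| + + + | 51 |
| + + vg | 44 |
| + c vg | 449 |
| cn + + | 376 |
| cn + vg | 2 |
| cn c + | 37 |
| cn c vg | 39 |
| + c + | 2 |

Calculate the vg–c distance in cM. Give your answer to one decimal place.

The two most frequent reciprocal classes, + c vg and cn + +, are the parental types, so the F1 was + c vg / cn + +.
The two rarest classes, + c + and cn + vg, are the double crossovers. Comparing them with the parentals, only the vg allele has switched, so vg is the middle locus and the order is c – vg – cn.
Crossovers in the c–vg interval produce the single-crossover classes + + vg and cn c + (44 + 37 = 81) plus the double crossovers (4).
RF(c–vg) = (81 + 4) / 1000 = 85/1000 = 0.0850 → 8.5 cM.

8.5 cM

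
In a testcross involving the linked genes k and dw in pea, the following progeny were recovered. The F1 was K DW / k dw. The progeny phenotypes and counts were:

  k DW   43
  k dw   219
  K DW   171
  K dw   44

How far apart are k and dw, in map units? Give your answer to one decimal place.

18.2 map units

The recombinant classes are K dw and k DW: 44 + 43 = 87.
Recombination frequency = 87/477 = 0.1824 ≈ 18.2%, i.e. 18.2 map units.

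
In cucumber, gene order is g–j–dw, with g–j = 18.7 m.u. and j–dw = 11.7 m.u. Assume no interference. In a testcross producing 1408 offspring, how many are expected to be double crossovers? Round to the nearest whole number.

31

Map distances give recombination frequencies of 0.187 and 0.117 for the two intervals.
With no interference, expected double-crossover frequency = 0.187 × 0.117 = 0.02188.
Expected number = 0.02188 × 1408 = 30.81 ≈ 31.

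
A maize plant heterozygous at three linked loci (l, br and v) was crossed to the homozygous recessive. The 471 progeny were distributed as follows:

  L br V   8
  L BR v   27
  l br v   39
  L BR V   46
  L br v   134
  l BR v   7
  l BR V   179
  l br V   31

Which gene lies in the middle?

v

The two most frequent reciprocal classes, l BR V and L br v, are the parental types, so the F1 was l BR V / L br v.
The two rarest classes, l BR v and L br V, are the double crossovers. Comparing them with the parentals, only the v allele has switched, so v is the middle locus and the order is br – v – l.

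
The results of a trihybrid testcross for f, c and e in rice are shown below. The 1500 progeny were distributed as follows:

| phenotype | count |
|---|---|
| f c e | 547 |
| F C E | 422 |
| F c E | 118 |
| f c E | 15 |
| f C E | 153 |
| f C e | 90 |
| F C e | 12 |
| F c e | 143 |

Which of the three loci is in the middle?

The two most frequent reciprocal classes, f c e and F C E, are the parental types, so the F1 was f c e / F C E.
The two rarest classes, f c E and F C e, are the double crossovers. Comparing them with the parentals, only the e allele has switched, so e is the middle locus and the order is c – e – f.

e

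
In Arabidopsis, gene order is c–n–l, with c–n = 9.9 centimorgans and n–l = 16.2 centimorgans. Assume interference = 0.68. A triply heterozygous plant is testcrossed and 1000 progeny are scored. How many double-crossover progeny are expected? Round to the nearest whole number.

5

Map distances give recombination frequencies of 0.099 and 0.162 for the two intervals.
With interference 0.68 (so coincidence = 0.32), expected double-crossover frequency = 0.099 × 0.162 × 0.32 = 0.00513.
Expected number = 0.00513 × 1000 = 5.13 ≈ 5.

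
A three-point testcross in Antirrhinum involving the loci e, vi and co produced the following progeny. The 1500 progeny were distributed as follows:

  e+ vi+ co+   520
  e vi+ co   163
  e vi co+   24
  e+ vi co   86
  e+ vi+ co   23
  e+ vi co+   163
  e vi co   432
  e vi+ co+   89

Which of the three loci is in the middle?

co

The two most frequent reciprocal classes, e+ vi+ co+ and e vi co, are the parental types, so the F1 was e+ vi+ co+ / e vi co.
The two rarest classes, e+ vi+ co and e vi co+, are the double crossovers. Comparing them with the parentals, only the co allele has switched, so co is the middle locus and the order is e – co – vi.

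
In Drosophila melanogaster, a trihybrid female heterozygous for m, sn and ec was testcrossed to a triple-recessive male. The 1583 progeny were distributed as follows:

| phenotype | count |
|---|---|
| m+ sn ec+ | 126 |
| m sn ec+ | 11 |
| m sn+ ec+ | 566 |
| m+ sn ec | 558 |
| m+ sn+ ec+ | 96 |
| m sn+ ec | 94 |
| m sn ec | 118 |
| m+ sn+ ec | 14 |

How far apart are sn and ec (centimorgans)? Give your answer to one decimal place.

The two most frequent reciprocal classes, m sn+ ec+ and m+ sn ec, are the parental types, so the F1 was m sn+ ec+ / m+ sn ec.
The two rarest classes, m sn ec+ and m+ sn+ ec, are the double crossovers. Comparing them with the parentals, only the sn allele has switched, so sn is the middle locus and the order is m – sn – ec.
Crossovers in the sn–ec interval produce the single-crossover classes m sn+ ec and m+ sn ec+ (94 + 126 = 220) plus the double crossovers (25).
RF(sn–ec) = (220 + 25) / 1583 = 245/1583 = 0.1548 → 15.5 centimorgans.

15.5 centimorgans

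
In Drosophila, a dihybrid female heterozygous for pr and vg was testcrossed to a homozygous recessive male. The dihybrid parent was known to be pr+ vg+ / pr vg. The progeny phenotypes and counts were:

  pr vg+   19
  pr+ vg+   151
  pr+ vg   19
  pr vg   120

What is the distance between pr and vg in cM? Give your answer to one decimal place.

The recombinant classes are pr+ vg and pr vg+: 19 + 19 = 38.
Recombination frequency = 38/309 = 0.1230 ≈ 12.3%, i.e. 12.3 cM.

12.3 cM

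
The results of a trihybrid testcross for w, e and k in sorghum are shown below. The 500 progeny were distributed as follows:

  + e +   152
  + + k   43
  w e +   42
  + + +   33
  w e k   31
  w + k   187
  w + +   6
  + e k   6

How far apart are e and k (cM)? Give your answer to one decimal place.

15.2 cM

The two most frequent reciprocal classes, + e + and w + k, are the parental types, so the F1 was + e + / w + k.
The two rarest classes, + e k and w + +, are the double crossovers. Comparing them with the parentals, only the k allele has switched, so k is the middle locus and the order is w – k – e.
Crossovers in the k–e interval produce the single-crossover classes + + + and w e k (33 + 31 = 64) plus the double crossovers (12).
RF(k–e) = (64 + 12) / 500 = 76/500 = 0.1520 → 15.2 cM.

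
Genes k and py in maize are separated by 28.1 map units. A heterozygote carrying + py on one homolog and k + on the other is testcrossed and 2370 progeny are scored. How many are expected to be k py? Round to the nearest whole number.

A map distance of 28.1 map units corresponds to a recombination frequency of 0.281.
The F1 is + py / k +, so k py is a recombinant gamete class with expected frequency r/2 = 0.281/2 = 0.1405.
Expected number = 0.1405 × 2370 = 332.99 ≈ 333.

333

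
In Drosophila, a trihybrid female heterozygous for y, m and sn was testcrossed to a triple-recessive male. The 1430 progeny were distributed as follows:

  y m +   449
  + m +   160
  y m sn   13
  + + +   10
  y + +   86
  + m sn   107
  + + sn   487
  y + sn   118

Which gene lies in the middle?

The two most frequent reciprocal classes, + + sn and y m +, are the parental types, so the F1 was + + sn / y m +.
The two rarest classes, + + + and y m sn, are the double crossovers. Comparing them with the parentals, only the sn allele has switched, so sn is the middle locus and the order is m – sn – y.

sn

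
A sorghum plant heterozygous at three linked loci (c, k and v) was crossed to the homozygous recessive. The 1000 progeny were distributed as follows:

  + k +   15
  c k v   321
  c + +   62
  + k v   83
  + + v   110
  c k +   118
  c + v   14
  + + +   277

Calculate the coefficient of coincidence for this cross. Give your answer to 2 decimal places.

The two most frequent reciprocal classes, + + + and c k v, are the parental types, so the F1 was + + + / c k v.
The two rarest classes, + k + and c + v, are the double crossovers. Comparing them with the parentals, only the k allele has switched, so k is the middle locus and the order is v – k – c.
v–k: (228 + 29)/1000 = 0.2570; k–c: (145 + 29)/1000 = 0.1740.
Expected DCO frequency = 0.2570 × 0.1740 ≈ 0.04472; observed = 29/1000 ≈ 0.02900.
Coefficient of coincidence = 0.02900/0.04472 ≈ 0.65.

0.65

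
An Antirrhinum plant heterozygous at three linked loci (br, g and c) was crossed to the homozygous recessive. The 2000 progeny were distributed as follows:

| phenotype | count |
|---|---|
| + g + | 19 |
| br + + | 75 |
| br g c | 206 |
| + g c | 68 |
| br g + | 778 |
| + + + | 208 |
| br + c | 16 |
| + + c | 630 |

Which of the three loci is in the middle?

The two most frequent reciprocal classes, br g + and + + c, are the parental types, so the F1 was br g + / + + c.
The two rarest classes, + g + and br + c, are the double crossovers. Comparing them with the parentals, only the br allele has switched, so br is the middle locus and the order is c – br – g.

br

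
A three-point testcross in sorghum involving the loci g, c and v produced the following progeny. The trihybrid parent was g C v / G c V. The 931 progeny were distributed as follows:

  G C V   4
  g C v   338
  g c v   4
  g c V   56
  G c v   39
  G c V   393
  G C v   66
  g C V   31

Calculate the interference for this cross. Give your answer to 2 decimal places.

0.27

The two rarest classes, g c v and G C V, are the double crossovers. Comparing them with the parentals, only the c allele has switched, so c is the middle locus and the order is g – c – v.
g–c: (122 + 8)/931 = 0.1396; c–v: (70 + 8)/931 = 0.0838.
Expected DCO frequency = 0.1396 × 0.0838 ≈ 0.01170; observed = 8/931 ≈ 0.00859.
Coefficient of coincidence = 0.00859/0.01170 ≈ 0.73; interference = 1 − 0.73 = 0.27.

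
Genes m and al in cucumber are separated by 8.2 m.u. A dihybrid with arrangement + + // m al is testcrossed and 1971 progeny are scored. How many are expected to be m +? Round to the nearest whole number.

A map distance of 8.2 m.u. corresponds to a recombination frequency of 0.082.
The F1 is + + / m al, so m + is a recombinant gamete class with expected frequency r/2 = 0.082/2 = 0.0410.
Expected number = 0.0410 × 1971 = 80.81 ≈ 81.

81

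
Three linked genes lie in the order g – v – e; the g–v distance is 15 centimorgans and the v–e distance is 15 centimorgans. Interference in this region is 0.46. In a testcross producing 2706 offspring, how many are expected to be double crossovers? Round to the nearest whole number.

Map distances give recombination frequencies of 0.150 and 0.150 for the two intervals.
With interference 0.46 (so coincidence = 0.54), expected double-crossover frequency = 0.150 × 0.150 × 0.54 = 0.01215.
Expected number = 0.01215 × 2706 = 32.88 ≈ 33.

33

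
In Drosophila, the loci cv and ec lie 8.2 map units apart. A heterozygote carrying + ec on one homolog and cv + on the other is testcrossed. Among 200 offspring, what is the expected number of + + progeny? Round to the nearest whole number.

A map distance of 8.2 map units corresponds to a recombination frequency of 0.082.
The F1 is + ec / cv +, so + + is a recombinant gamete class with expected frequency r/2 = 0.082/2 = 0.0410.
Expected number = 0.0410 × 200 = 8.20 ≈ 8.

8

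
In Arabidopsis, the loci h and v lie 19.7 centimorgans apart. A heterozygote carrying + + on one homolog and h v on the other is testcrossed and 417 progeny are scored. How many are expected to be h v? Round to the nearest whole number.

167

A map distance of 19.7 centimorgans corresponds to a recombination frequency of 0.197.
The F1 is + + / h v, so h v is a parental gamete class with expected frequency (1 − r)/2 = 0.803/2 = 0.4015.
Expected number = 0.4015 × 417 = 167.43 ≈ 167.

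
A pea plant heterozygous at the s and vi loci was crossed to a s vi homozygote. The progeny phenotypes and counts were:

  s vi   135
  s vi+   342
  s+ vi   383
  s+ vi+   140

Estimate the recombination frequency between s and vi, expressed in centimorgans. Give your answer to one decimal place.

27.5 centimorgans

The two most frequent classes, s+ vi (383) and s vi+ (342), are the parental types, so the F1 was s+ vi / s vi+.
The recombinant classes are s+ vi+ and s vi: 140 + 135 = 275.
Recombination frequency = 275/1000 = 0.2750 ≈ 27.5%, i.e. 27.5 centimorgans.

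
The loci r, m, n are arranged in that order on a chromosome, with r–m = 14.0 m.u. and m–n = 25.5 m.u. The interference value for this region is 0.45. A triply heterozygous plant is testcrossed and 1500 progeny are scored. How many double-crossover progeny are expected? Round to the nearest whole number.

Map distances give recombination frequencies of 0.140 and 0.255 for the two intervals.
With interference 0.45 (so coincidence = 0.55), expected double-crossover frequency = 0.140 × 0.255 × 0.55 = 0.01964.
Expected number = 0.01964 × 1500 = 29.45 ≈ 29.

29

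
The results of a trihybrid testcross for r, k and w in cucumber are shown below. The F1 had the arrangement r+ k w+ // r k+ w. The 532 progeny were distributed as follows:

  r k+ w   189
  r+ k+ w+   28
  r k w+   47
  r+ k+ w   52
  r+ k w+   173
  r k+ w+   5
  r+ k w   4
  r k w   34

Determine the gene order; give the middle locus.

w

The two rarest classes, r+ k w and r k+ w+, are the double crossovers. Comparing them with the parentals, only the w allele has switched, so w is the middle locus and the order is k – w – r.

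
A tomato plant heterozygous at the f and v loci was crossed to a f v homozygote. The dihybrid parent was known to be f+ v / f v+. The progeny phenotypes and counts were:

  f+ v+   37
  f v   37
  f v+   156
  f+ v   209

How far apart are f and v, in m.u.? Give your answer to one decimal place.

The recombinant classes are f+ v+ and f v: 37 + 37 = 74.
Recombination frequency = 74/439 = 0.1686 ≈ 16.9%, i.e. 16.9 m.u.

16.9 m.u.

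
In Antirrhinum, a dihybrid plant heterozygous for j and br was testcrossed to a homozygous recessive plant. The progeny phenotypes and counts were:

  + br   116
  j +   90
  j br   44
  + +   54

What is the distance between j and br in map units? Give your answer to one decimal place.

The two most frequent classes, + br (116) and j + (90), are the parental types, so the F1 was + br / j +.
The recombinant classes are + + and j br: 54 + 44 = 98.
Recombination frequency = 98/304 = 0.3224 ≈ 32.2%, i.e. 32.2 map units.

32.2 map units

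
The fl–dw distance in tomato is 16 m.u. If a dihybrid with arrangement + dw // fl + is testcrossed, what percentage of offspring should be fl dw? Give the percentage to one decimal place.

8.0%

A map distance of 16 m.u. corresponds to a recombination frequency of 0.160.
The F1 is + dw / fl +, so fl dw is a recombinant gamete class with expected frequency r/2 = 0.160/2 = 0.0800.
That is 0.0800 = 8.0% of the progeny.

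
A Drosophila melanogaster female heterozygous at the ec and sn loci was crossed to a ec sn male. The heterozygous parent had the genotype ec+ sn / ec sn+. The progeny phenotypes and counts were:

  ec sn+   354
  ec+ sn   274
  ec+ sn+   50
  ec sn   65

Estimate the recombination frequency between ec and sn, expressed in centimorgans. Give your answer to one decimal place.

The recombinant classes are ec+ sn+ and ec sn: 50 + 65 = 115.
Recombination frequency = 115/743 = 0.1548 ≈ 15.5%, i.e. 15.5 centimorgans.

15.5 centimorgans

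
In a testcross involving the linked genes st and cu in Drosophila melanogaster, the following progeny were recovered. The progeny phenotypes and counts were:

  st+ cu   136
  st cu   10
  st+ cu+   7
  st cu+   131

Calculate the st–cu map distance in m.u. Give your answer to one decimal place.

6.0 m.u.

The two most frequent classes, st+ cu (136) and st cu+ (131), are the parental types, so the F1 was st+ cu / st cu+.
The recombinant classes are st+ cu+ and st cu: 7 + 10 = 17.
Recombination frequency = 17/284 = 0.0599 ≈ 6.0%, i.e. 6.0 m.u.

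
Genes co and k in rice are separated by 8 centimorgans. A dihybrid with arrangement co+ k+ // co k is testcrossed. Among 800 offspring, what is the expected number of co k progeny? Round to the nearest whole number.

368

A map distance of 8 centimorgans corresponds to a recombination frequency of 0.080.
The F1 is co+ k+ / co k, so co k is a parental gamete class with expected frequency (1 − r)/2 = 0.920/2 = 0.4600.
Expected number = 0.4600 × 800 = 368.00 ≈ 368.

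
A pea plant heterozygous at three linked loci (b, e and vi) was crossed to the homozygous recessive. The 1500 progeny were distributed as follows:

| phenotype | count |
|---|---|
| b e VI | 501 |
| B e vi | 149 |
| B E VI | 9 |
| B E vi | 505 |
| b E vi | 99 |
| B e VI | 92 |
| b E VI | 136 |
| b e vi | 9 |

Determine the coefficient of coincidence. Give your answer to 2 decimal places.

0.43

The two most frequent reciprocal classes, B E vi and b e VI, are the parental types, so the F1 was B E vi / b e VI.
The two rarest classes, B E VI and b e vi, are the double crossovers. Comparing them with the parentals, only the vi allele has switched, so vi is the middle locus and the order is e – vi – b.
e–vi: (285 + 18)/1500 = 0.2020; vi–b: (191 + 18)/1500 = 0.1393.
Expected DCO frequency = 0.2020 × 0.1393 ≈ 0.02814; observed = 18/1500 ≈ 0.01200.
Coefficient of coincidence = 0.01200/0.02814 ≈ 0.43.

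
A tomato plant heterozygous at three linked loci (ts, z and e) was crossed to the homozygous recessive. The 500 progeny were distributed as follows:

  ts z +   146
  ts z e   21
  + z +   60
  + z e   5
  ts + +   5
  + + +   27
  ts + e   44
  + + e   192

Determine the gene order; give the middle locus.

z

The two most frequent reciprocal classes, + + e and ts z +, are the parental types, so the F1 was + + e / ts z +.
The two rarest classes, + z e and ts + +, are the double crossovers. Comparing them with the parentals, only the z allele has switched, so z is the middle locus and the order is ts – z – e.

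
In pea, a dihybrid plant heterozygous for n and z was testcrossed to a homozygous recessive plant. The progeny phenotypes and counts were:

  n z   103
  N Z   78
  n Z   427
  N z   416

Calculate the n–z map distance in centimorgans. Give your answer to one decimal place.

The two most frequent classes, N z (416) and n Z (427), are the parental types, so the F1 was N z / n Z.
The recombinant classes are N Z and n z: 78 + 103 = 181.
Recombination frequency = 181/1024 = 0.1768 ≈ 17.7%, i.e. 17.7 centimorgans.

17.7 centimorgans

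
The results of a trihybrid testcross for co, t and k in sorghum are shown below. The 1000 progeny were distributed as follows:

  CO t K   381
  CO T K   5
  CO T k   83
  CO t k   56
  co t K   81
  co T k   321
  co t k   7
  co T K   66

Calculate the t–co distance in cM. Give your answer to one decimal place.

The two most frequent reciprocal classes, CO t K and co T k, are the parental types, so the F1 was CO t K / co T k.
The two rarest classes, CO T K and co t k, are the double crossovers. Comparing them with the parentals, only the t allele has switched, so t is the middle locus and the order is k – t – co.
Crossovers in the t–co interval produce the single-crossover classes co t K and CO T k (81 + 83 = 164) plus the double crossovers (12).
RF(t–co) = (164 + 12) / 1000 = 176/1000 = 0.1760 → 17.6 cM.

17.6 cM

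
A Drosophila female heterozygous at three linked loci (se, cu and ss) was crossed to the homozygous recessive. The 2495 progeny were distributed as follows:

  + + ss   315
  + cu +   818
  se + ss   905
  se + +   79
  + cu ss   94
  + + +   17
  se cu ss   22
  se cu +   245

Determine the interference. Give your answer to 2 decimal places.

The two most frequent reciprocal classes, + cu + and se + ss, are the parental types, so the F1 was + cu + / se + ss.
The two rarest classes, + + + and se cu ss, are the double crossovers. Comparing them with the parentals, only the cu allele has switched, so cu is the middle locus and the order is ss – cu – se.
ss–cu: (173 + 39)/2495 = 0.0850; cu–se: (560 + 39)/2495 = 0.2401.
Expected DCO frequency = 0.0850 × 0.2401 ≈ 0.02041; observed = 39/2495 ≈ 0.01563.
Coefficient of coincidence = 0.01563/0.02041 ≈ 0.77; interference = 1 − 0.77 = 0.23.

0.23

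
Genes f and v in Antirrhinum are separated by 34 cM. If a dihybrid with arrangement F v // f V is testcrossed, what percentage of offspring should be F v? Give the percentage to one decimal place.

33.0%

A map distance of 34 cM corresponds to a recombination frequency of 0.340.
The F1 is F v / f V, so F v is a parental gamete class with expected frequency (1 − r)/2 = 0.660/2 = 0.3300.
That is 0.3300 = 33.0% of the progeny.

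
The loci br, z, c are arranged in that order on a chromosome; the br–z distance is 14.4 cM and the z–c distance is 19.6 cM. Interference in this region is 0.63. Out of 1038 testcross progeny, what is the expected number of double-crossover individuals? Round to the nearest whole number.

Map distances give recombination frequencies of 0.144 and 0.196 for the two intervals.
With interference 0.63 (so coincidence = 0.37), expected double-crossover frequency = 0.144 × 0.196 × 0.37 = 0.01044.
Expected number = 0.01044 × 1038 = 10.84 ≈ 11.

11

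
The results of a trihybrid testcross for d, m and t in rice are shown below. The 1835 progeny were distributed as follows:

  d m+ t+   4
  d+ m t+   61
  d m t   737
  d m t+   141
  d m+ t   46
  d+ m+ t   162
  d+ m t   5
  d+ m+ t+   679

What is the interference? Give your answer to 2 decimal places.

0.54

The two most frequent reciprocal classes, d m t and d+ m+ t+, are the parental types, so the F1 was d m t / d+ m+ t+.
The two rarest classes, d+ m t and d m+ t+, are the double crossovers. Comparing them with the parentals, only the d allele has switched, so d is the middle locus and the order is m – d – t.
m–d: (107 + 9)/1835 = 0.0632; d–t: (303 + 9)/1835 = 0.1700.
Expected DCO frequency = 0.0632 × 0.1700 ≈ 0.01074; observed = 9/1835 ≈ 0.00490.
Coefficient of coincidence = 0.00490/0.01074 ≈ 0.46; interference = 1 − 0.46 = 0.54.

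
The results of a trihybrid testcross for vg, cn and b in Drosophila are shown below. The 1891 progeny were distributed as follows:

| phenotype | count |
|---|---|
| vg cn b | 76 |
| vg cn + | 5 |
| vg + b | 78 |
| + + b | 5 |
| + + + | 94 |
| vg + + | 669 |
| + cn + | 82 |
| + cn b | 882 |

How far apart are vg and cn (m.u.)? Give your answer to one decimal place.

9.5 m.u.

The two most frequent reciprocal classes, + cn b and vg + +, are the parental types, so the F1 was + cn b / vg + +.
The two rarest classes, + + b and vg cn +, are the double crossovers. Comparing them with the parentals, only the cn allele has switched, so cn is the middle locus and the order is b – cn – vg.
Crossovers in the cn–vg interval produce the single-crossover classes vg cn b and + + + (76 + 94 = 170) plus the double crossovers (10).
RF(cn–vg) = (170 + 10) / 1891 = 180/1891 = 0.0952 → 9.5 m.u.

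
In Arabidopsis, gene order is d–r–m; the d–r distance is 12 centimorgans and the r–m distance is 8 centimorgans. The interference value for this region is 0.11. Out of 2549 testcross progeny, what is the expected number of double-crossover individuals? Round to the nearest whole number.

22

Map distances give recombination frequencies of 0.120 and 0.080 for the two intervals.
With interference 0.11 (so coincidence = 0.89), expected double-crossover frequency = 0.120 × 0.080 × 0.89 = 0.00854.
Expected number = 0.00854 × 2549 = 21.78 ≈ 22.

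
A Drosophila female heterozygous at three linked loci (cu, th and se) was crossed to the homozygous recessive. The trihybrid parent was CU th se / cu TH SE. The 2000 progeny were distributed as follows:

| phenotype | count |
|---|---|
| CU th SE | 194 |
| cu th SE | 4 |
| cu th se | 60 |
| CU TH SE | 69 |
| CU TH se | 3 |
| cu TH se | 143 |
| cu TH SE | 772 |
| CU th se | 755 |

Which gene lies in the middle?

The two rarest classes, CU TH se and cu th SE, are the double crossovers. Comparing them with the parentals, only the th allele has switched, so th is the middle locus and the order is se – th – cu.

th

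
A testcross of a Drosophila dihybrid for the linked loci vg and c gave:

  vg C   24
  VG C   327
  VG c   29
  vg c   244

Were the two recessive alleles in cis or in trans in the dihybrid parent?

The two most frequent classes are VG C (327) and vg c (244); these are the parental (non-recombinant) types.
So the F1 carried VG C on one chromosome and vg c on the other — the recessive alleles are on the same chromosome (cis / coupling).

cis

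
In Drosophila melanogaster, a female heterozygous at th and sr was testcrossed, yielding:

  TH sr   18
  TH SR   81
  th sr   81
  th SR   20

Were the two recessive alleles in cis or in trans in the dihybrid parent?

The two most frequent classes are TH SR (81) and th sr (81); these are the parental (non-recombinant) types.
So the F1 carried TH SR on one chromosome and th sr on the other — the recessive alleles are on the same chromosome (cis / coupling).

cis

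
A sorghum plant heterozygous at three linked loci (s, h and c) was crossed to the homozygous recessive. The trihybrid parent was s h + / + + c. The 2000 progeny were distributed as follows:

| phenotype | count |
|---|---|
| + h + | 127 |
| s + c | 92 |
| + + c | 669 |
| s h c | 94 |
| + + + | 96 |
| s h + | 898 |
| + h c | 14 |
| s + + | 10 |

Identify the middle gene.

h

The two rarest classes, s + + and + h c, are the double crossovers. Comparing them with the parentals, only the h allele has switched, so h is the middle locus and the order is s – h – c.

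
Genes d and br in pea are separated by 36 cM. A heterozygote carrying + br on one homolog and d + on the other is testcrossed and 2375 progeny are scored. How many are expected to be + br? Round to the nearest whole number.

760

A map distance of 36 cM corresponds to a recombination frequency of 0.360.
The F1 is + br / d +, so + br is a parental gamete class with expected frequency (1 − r)/2 = 0.640/2 = 0.3200.
Expected number = 0.3200 × 2375 = 760.00 ≈ 760.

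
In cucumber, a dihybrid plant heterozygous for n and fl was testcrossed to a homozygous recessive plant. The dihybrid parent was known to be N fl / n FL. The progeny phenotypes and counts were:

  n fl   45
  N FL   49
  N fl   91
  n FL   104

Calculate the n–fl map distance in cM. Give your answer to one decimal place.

The recombinant classes are N FL and n fl: 49 + 45 = 94.
Recombination frequency = 94/289 = 0.3253 ≈ 32.5%, i.e. 32.5 cM.

32.5 cM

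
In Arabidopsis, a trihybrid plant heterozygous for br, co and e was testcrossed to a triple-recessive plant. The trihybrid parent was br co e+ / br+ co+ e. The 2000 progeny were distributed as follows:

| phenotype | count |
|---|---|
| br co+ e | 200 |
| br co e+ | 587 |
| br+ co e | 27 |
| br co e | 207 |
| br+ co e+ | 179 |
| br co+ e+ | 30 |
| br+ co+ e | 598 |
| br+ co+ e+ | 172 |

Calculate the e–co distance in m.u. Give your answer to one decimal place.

The two rarest classes, br co+ e+ and br+ co e, are the double crossovers. Comparing them with the parentals, only the co allele has switched, so co is the middle locus and the order is br – co – e.
Crossovers in the co–e interval produce the single-crossover classes br co e and br+ co+ e+ (207 + 172 = 379) plus the double crossovers (57).
RF(co–e) = (379 + 57) / 2000 = 436/2000 = 0.2180 → 21.8 m.u.

21.8 m.u.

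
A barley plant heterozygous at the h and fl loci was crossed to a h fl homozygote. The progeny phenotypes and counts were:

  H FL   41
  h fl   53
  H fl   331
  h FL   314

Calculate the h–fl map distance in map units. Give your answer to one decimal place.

The two most frequent classes, H fl (331) and h FL (314), are the parental types, so the F1 was H fl / h FL.
The recombinant classes are H FL and h fl: 41 + 53 = 94.
Recombination frequency = 94/739 = 0.1272 ≈ 12.7%, i.e. 12.7 map units.

12.7 map units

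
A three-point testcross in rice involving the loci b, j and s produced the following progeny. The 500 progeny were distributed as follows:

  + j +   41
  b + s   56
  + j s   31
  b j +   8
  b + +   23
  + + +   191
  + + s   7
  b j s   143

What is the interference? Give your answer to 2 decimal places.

0.03

The two most frequent reciprocal classes, + + + and b j s, are the parental types, so the F1 was + + + / b j s.
The two rarest classes, + + s and b j +, are the double crossovers. Comparing them with the parentals, only the s allele has switched, so s is the middle locus and the order is b – s – j.
b–s: (54 + 15)/500 = 0.1380; s–j: (97 + 15)/500 = 0.2240.
Expected DCO frequency = 0.1380 × 0.2240 ≈ 0.03091; observed = 15/500 ≈ 0.03000.
Coefficient of coincidence = 0.03000/0.03091 ≈ 0.97; interference = 1 − 0.97 = 0.03.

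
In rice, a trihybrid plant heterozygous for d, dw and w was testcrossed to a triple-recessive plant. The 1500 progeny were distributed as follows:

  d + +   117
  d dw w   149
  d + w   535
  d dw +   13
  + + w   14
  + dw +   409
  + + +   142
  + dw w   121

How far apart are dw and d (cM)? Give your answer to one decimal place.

21.2 cM

The two most frequent reciprocal classes, d + w and + dw +, are the parental types, so the F1 was d + w / + dw +.
The two rarest classes, + + w and d dw +, are the double crossovers. Comparing them with the parentals, only the d allele has switched, so d is the middle locus and the order is dw – d – w.
Crossovers in the dw–d interval produce the single-crossover classes d dw w and + + + (149 + 142 = 291) plus the double crossovers (27).
RF(dw–d) = (291 + 27) / 1500 = 318/1500 = 0.2120 → 21.2 cM.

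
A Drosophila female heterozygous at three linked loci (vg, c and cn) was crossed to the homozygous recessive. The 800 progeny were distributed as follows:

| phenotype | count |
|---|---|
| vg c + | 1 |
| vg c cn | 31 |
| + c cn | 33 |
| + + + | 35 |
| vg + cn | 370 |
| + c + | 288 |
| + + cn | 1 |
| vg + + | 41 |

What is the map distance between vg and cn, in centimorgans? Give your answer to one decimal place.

9.5 centimorgans

The two most frequent reciprocal classes, vg + cn and + c +, are the parental types, so the F1 was vg + cn / + c +.
The two rarest classes, + + cn and vg c +, are the double crossovers. Comparing them with the parentals, only the vg allele has switched, so vg is the middle locus and the order is cn – vg – c.
Crossovers in the cn–vg interval produce the single-crossover classes vg + + and + c cn (41 + 33 = 74) plus the double crossovers (2).
RF(cn–vg) = (74 + 2) / 800 = 76/800 = 0.0950 → 9.5 centimorgans.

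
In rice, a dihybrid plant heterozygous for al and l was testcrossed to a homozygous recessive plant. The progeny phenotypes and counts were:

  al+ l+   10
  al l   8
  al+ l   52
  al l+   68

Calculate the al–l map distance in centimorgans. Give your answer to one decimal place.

13.0 centimorgans

The two most frequent classes, al+ l (52) and al l+ (68), are the parental types, so the F1 was al+ l / al l+.
The recombinant classes are al+ l+ and al l: 10 + 8 = 18.
Recombination frequency = 18/138 = 0.1304 ≈ 13.0%, i.e. 13.0 centimorgans.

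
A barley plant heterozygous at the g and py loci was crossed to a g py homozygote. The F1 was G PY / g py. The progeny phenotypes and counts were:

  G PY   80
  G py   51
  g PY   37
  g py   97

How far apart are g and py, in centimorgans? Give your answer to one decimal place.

33.2 centimorgans

The recombinant classes are G py and g PY: 51 + 37 = 88.
Recombination frequency = 88/265 = 0.3321 ≈ 33.2%, i.e. 33.2 centimorgans.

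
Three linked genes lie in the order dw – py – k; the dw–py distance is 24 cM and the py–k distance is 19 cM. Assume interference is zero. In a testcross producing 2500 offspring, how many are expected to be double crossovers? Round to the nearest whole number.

Map distances give recombination frequencies of 0.240 and 0.190 for the two intervals.
With no interference, expected double-crossover frequency = 0.240 × 0.190 = 0.04560.
Expected number = 0.04560 × 2500 = 114.00 ≈ 114.

114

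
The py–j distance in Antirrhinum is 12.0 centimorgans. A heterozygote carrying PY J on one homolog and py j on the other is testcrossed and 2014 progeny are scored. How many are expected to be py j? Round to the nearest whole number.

886

A map distance of 12.0 centimorgans corresponds to a recombination frequency of 0.120.
The F1 is PY J / py j, so py j is a parental gamete class with expected frequency (1 − r)/2 = 0.880/2 = 0.4400.
Expected number = 0.4400 × 2014 = 886.16 ≈ 886.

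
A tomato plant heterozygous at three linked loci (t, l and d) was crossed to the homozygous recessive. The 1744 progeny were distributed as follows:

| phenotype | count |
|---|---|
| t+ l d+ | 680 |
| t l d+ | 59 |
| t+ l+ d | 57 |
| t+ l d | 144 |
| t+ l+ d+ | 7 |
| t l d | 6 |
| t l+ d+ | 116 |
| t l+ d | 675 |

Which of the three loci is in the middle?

l

The two most frequent reciprocal classes, t+ l d+ and t l+ d, are the parental types, so the F1 was t+ l d+ / t l+ d.
The two rarest classes, t+ l+ d+ and t l d, are the double crossovers. Comparing them with the parentals, only the l allele has switched, so l is the middle locus and the order is d – l – t.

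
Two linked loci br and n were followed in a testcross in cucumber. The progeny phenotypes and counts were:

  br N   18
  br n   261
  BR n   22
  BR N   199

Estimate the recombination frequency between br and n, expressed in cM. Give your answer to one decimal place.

The two most frequent classes, BR N (199) and br n (261), are the parental types, so the F1 was BR N / br n.
The recombinant classes are BR n and br N: 22 + 18 = 40.
Recombination frequency = 40/500 = 0.0800 ≈ 8.0%, i.e. 8.0 cM.

8.0 cM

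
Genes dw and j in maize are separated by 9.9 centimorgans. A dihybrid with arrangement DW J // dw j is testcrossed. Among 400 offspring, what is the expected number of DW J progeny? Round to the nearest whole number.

180

A map distance of 9.9 centimorgans corresponds to a recombination frequency of 0.099.
The F1 is DW J / dw j, so DW J is a parental gamete class with expected frequency (1 − r)/2 = 0.901/2 = 0.4505.
Expected number = 0.4505 × 400 = 180.20 ≈ 180.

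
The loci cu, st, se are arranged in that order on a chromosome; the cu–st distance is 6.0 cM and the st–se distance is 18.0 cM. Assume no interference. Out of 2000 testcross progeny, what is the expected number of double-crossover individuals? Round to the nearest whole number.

22

Map distances give recombination frequencies of 0.060 and 0.180 for the two intervals.
With no interference, expected double-crossover frequency = 0.060 × 0.180 = 0.01080.
Expected number = 0.01080 × 2000 = 21.60 ≈ 22.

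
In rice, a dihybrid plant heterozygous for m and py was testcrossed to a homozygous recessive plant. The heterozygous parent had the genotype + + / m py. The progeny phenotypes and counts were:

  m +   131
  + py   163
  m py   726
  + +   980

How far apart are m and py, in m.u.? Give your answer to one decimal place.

The recombinant classes are + py and m +: 163 + 131 = 294.
Recombination frequency = 294/2000 = 0.1470 ≈ 14.7%, i.e. 14.7 m.u.

14.7 m.u.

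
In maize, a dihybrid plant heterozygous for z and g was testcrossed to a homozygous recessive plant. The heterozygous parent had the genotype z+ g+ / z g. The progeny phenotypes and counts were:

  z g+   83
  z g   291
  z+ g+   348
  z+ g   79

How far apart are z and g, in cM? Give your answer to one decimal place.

The recombinant classes are z+ g and z g+: 79 + 83 = 162.
Recombination frequency = 162/801 = 0.2022 ≈ 20.2%, i.e. 20.2 cM.

20.2 cM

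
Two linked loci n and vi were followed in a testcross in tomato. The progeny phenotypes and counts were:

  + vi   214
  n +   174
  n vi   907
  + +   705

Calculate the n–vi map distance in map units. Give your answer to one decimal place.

19.4 map units

The two most frequent classes, + + (705) and n vi (907), are the parental types, so the F1 was + + / n vi.
The recombinant classes are + vi and n +: 214 + 174 = 388.
Recombination frequency = 388/2000 = 0.1940 ≈ 19.4%, i.e. 19.4 map units.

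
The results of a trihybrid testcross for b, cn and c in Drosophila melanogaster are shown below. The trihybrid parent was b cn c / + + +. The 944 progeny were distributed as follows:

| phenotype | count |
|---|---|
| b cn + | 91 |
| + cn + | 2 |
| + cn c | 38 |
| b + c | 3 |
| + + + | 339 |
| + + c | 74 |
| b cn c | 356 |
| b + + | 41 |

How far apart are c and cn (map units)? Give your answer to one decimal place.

The two rarest classes, b + c and + cn +, are the double crossovers. Comparing them with the parentals, only the cn allele has switched, so cn is the middle locus and the order is b – cn – c.
Crossovers in the cn–c interval produce the single-crossover classes b cn + and + + c (91 + 74 = 165) plus the double crossovers (5).
RF(cn–c) = (165 + 5) / 944 = 170/944 = 0.1801 → 18.0 map units.

18.0 map units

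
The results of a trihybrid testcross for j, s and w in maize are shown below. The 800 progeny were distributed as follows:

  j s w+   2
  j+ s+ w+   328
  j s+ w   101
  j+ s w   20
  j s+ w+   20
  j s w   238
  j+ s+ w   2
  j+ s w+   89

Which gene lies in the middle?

w

The two most frequent reciprocal classes, j+ s+ w+ and j s w, are the parental types, so the F1 was j+ s+ w+ / j s w.
The two rarest classes, j+ s+ w and j s w+, are the double crossovers. Comparing them with the parentals, only the w allele has switched, so w is the middle locus and the order is s – w – j.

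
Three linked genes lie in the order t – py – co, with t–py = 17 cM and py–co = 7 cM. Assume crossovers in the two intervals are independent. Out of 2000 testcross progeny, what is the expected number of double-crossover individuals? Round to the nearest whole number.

Map distances give recombination frequencies of 0.170 and 0.070 for the two intervals.
With no interference, expected double-crossover frequency = 0.170 × 0.070 = 0.01190.
Expected number = 0.01190 × 2000 = 23.80 ≈ 24.

24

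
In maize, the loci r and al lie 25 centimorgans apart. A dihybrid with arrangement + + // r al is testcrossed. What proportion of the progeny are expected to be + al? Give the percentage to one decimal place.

A map distance of 25 centimorgans corresponds to a recombination frequency of 0.250.
The F1 is + + / r al, so + al is a recombinant gamete class with expected frequency r/2 = 0.250/2 = 0.1250.
That is 0.1250 = 12.5% of the progeny.

12.5%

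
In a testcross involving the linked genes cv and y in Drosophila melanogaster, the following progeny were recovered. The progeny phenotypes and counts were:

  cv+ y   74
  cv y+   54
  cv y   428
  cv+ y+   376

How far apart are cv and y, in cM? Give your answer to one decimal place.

The two most frequent classes, cv+ y+ (376) and cv y (428), are the parental types, so the F1 was cv+ y+ / cv y.
The recombinant classes are cv+ y and cv y+: 74 + 54 = 128.
Recombination frequency = 128/932 = 0.1373 ≈ 13.7%, i.e. 13.7 cM.

13.7 cM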